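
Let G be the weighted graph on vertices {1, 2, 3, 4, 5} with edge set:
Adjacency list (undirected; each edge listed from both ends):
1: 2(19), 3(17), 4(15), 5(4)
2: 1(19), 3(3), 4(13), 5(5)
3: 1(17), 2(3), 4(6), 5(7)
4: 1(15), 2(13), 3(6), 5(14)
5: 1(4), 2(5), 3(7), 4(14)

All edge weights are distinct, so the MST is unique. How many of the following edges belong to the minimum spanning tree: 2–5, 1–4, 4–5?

Kruskal: consider edges lightest-first.
2–3 (3): add — endpoints in different components.
1–5 (4): add — endpoints in different components.
2–5 (5): add — endpoints in different components.
3–4 (6): add — endpoints in different components.
MST edge set: {2–3, 1–5, 2–5, 3–4}.
Of the listed edges, {2–5} are in the MST → 1.

1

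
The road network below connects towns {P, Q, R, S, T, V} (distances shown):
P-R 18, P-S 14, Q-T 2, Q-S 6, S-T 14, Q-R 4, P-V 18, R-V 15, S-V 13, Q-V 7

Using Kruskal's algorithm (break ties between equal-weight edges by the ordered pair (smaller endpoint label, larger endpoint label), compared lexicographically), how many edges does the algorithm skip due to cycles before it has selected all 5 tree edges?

Sort edges by weight, then run Kruskal:
Q-T (2): add. Components now {Q,T} {V} {R} {P} {S}
Q-R (4): add. Components now {Q,R,T} {V} {P} {S}
Q-S (6): add. Components now {Q,R,S,T} {V} {P}
Q-V (7): add. Components now {Q,R,S,T,V} {P}
S-V (13): skip — V and S already connected.
P-S (14): add. Components now {P,Q,R,S,T,V}
Edges rejected before the tree was complete: 1.

1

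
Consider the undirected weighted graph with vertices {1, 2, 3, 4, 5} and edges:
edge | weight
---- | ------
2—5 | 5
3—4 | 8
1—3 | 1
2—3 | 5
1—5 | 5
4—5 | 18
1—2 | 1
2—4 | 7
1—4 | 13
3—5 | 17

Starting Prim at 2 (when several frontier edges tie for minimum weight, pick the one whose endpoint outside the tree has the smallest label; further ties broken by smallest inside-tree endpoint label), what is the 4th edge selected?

Grow the tree from 2 using Prim:
Step 1: frontier [1—2 1, 2—3 5, 2—5 5, 2—4 7] → take 1—2 (1); add 1.
Step 2: frontier [1—3 1, 1—5 5, 1—4 13, 2—3 5, 2—5 5, 2—4 7] → take 1—3 (1); add 3.
Step 3: frontier [1—5 5, 1—4 13, 2—5 5, 2—4 7, 3—4 8, 3—5 17] → take 1—5 (5); add 5.
Step 4: frontier [1—4 13, 2—4 7, 3—4 8, 4—5 18] → take 2—4 (7); add 4.
The 4th edge added is 2—4.

2-4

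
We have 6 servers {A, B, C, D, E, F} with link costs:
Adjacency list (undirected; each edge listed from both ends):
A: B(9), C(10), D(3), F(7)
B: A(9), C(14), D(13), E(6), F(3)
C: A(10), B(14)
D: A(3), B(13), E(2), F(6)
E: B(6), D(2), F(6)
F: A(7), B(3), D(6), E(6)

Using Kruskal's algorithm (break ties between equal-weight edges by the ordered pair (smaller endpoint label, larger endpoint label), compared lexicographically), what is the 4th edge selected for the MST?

Kruskal: consider edges lightest-first.
D E (2): add. Components now {A} {B} {C} {D,E} {F}
A D (3): add. Components now {A,D,E} {B} {C} {F}
B F (3): add. Components now {A,D,E} {B,F} {C}
B E (6): add. Components now {A,B,D,E,F} {C}
D F (6): skip — D and F already connected.
E F (6): skip — E and F already connected.
A F (7): skip — A and F already connected.
A B (9): skip — A and B already connected.
A C (10): add. Components now {A,B,C,D,E,F}
The 4th edge added is B E.

B-E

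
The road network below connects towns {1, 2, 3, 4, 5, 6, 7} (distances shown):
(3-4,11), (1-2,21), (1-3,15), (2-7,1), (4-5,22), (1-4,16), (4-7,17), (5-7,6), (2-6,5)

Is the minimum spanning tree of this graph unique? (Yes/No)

Yes

Kruskal: consider edges lightest-first.
2-7 (1): add. Components now {1} {2,7} {3} {4} {5} {6}
2-6 (5): add. Components now {1} {2,6,7} {3} {4} {5}
5-7 (6): add. Components now {1} {2,5,6,7} {3} {4}
3-4 (11): add. Components now {1} {2,5,6,7} {3,4}
1-3 (15): add. Components now {1,3,4} {2,5,6,7}
1-4 (16): skip — 1 and 4 already connected.
4-7 (17): add. Components now {1,2,3,4,5,6,7}
Every non-tree edge has weight strictly greater than the heaviest edge on the tree path between its endpoints, so the MST is unique.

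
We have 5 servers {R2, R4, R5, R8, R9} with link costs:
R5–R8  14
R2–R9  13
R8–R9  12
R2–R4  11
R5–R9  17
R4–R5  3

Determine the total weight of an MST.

Prim, starting at R5.
Step 1: frontier [R4–R5 3, R5–R8 14, R5–R9 17] → take R4–R5 (3); add R4.
Step 2: frontier [R2–R4 11, R5–R8 14, R5–R9 17] → take R2–R4 (11); add R2.
Step 3: frontier [R2–R9 13, R5–R8 14, R5–R9 17] → take R2–R9 (13); add R9.
Step 4: frontier [R5–R8 14, R8–R9 12] → take R8–R9 (12); add R8.
MST edges: R4–R5, R2–R4, R2–R9, R8–R9; total weight 3+11+13+12 = 39.

39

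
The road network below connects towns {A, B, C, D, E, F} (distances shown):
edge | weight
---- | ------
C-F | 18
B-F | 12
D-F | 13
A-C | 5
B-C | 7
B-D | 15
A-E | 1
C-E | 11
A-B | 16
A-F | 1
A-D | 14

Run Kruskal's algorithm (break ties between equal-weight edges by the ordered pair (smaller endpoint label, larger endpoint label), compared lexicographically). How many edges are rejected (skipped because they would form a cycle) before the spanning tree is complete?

Sort edges by weight, then run Kruskal:
A-E (1): add. Components now {A,E} {B} {C} {D} {F}
A-F (1): add. Components now {A,E,F} {B} {C} {D}
A-C (5): add. Components now {A,C,E,F} {B} {D}
B-C (7): add. Components now {A,B,C,E,F} {D}
C-E (11): skip — C and E already connected.
B-F (12): skip — B and F already connected.
D-F (13): add. Components now {A,B,C,D,E,F}
Edges rejected before the tree was complete: 2.

2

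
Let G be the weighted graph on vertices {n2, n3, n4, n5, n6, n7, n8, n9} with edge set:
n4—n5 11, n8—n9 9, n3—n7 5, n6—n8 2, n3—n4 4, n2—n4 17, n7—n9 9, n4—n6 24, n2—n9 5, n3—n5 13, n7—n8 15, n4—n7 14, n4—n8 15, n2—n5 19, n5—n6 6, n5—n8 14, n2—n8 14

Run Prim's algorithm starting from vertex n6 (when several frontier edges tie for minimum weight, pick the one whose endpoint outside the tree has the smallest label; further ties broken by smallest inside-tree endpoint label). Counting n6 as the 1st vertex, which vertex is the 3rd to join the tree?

Grow the tree from n6 using Prim:
Step 1: cheapest edge leaving the tree is n6—n8 (2); add n8.
Step 2: cheapest edge leaving the tree is n5—n6 (6); add n5.
Step 3: cheapest edge leaving the tree is n8—n9 (9); add n9.
Step 4: cheapest edge leaving the tree is n2—n9 (5); add n2.
Step 5: cheapest edge leaving the tree is n7—n9 (9); add n7.
Step 6: cheapest edge leaving the tree is n3—n7 (5); add n3.
Step 7: cheapest edge leaving the tree is n3—n4 (4); add n4.
Vertex order: n6, n8, n5, n9, n2, n7, n3, n4. The 3rd vertex is n5.

n5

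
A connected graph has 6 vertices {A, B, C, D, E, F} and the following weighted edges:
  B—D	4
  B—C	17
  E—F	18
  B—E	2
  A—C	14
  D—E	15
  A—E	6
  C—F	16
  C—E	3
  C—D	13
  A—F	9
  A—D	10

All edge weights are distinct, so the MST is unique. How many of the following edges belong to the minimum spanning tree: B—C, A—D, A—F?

Kruskal: consider edges lightest-first.
B—E (2): add — endpoints in different components.
C—E (3): add — endpoints in different components.
B—D (4): add — endpoints in different components.
A—E (6): add — endpoints in different components.
A—F (9): add — endpoints in different components.
MST edge set: {B—E, C—E, B—D, A—E, A—F}.
Of the listed edges, {A—F} are in the MST → 1.

1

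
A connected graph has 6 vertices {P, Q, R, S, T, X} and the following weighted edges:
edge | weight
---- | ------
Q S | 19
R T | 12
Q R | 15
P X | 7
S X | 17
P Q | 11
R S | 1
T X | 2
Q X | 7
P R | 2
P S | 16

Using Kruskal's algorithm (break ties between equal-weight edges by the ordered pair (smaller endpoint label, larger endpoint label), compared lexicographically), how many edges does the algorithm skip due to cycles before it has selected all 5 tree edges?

Kruskal's algorithm — process edges by increasing weight (ties by edge label):
R S (1): add — endpoints in different components.
P R (2): add — endpoints in different components.
T X (2): add — endpoints in different components.
P X (7): add — endpoints in different components.
Q X (7): add — endpoints in different components.
Edges rejected before the tree was complete: 0.

0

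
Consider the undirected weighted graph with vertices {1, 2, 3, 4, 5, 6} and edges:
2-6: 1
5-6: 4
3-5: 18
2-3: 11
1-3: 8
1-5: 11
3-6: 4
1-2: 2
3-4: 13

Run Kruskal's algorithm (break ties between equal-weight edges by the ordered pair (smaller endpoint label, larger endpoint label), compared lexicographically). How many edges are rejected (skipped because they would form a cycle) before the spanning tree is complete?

Sort edges by weight, then run Kruskal:
2-6 (1): add — endpoints in different components.
1-2 (2): add — endpoints in different components.
3-6 (4): add — endpoints in different components.
5-6 (4): add — endpoints in different components.
1-3 (8): skip — 1 and 3 already connected.
1-5 (11): skip — 1 and 5 already connected.
2-3 (11): skip — 2 and 3 already connected.
3-4 (13): add — endpoints in different components.
Edges rejected before the tree was complete: 3.

3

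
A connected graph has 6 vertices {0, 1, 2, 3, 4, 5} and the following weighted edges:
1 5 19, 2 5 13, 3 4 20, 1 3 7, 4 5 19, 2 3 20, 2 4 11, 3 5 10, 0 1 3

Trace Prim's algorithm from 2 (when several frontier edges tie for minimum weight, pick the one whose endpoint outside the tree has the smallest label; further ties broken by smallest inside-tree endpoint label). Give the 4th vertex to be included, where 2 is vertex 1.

Grow the tree from 2 using Prim:
Step 1: frontier [2 4 11, 2 5 13, 2 3 20] → take 2 4 (11); add 4.
Step 2: frontier [2 5 13, 2 3 20, 4 5 19, 3 4 20] → take 2 5 (13); add 5.
Step 3: frontier [2 3 20, 3 4 20, 3 5 10, 1 5 19] → take 3 5 (10); add 3.
Step 4: frontier [1 3 7, 1 5 19] → take 1 3 (7); add 1.
Step 5: frontier [0 1 3] → take 0 1 (3); add 0.
Vertex order: 2, 4, 5, 3, 1, 0. The 4th vertex is 3.

3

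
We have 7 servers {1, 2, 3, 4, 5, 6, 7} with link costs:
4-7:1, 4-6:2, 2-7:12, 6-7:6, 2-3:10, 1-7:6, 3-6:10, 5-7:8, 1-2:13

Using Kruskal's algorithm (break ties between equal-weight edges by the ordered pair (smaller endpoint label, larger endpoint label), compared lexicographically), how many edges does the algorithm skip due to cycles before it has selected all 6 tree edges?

Kruskal's algorithm — process edges by increasing weight (ties by edge label):
4-7 (1): add. Components now {1} {2} {3} {4,7} {5} {6}
4-6 (2): add. Components now {1} {2} {3} {4,6,7} {5}
1-7 (6): add. Components now {1,4,6,7} {2} {3} {5}
6-7 (6): skip — 6 and 7 already connected.
5-7 (8): add. Components now {1,4,5,6,7} {2} {3}
2-3 (10): add. Components now {1,4,5,6,7} {2,3}
3-6 (10): add. Components now {1,2,3,4,5,6,7}
Edges rejected before the tree was complete: 1.

1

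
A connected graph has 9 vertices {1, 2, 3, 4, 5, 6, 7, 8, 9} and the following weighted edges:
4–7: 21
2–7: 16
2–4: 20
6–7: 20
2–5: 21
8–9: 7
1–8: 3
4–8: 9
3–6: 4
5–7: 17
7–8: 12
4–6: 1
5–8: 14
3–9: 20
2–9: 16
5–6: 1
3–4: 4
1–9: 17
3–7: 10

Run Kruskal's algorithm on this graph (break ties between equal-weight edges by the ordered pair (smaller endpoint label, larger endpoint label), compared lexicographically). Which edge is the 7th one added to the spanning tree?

3-7

Sort edges by weight, then run Kruskal:
4–6 (1): add — endpoints in different components.
5–6 (1): add — endpoints in different components.
1–8 (3): add — endpoints in different components.
3–4 (4): add — endpoints in different components.
3–6 (4): skip — 3 and 6 already connected.
8–9 (7): add — endpoints in different components.
4–8 (9): add — endpoints in different components.
3–7 (10): add — endpoints in different components.
7–8 (12): skip — 7 and 8 already connected.
5–8 (14): skip — 5 and 8 already connected.
2–7 (16): add — endpoints in different components.
The 7th edge added is 3–7.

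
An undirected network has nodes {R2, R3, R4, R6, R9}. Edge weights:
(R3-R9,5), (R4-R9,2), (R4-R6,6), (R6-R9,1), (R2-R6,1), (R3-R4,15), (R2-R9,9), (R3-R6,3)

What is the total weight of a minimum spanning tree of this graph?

7

Sort edges by weight, then run Kruskal:
R2-R6 (1): add. Components now {R4} {R3} {R2,R6} {R9}
R6-R9 (1): add. Components now {R4} {R3} {R2,R6,R9}
R4-R9 (2): add. Components now {R2,R4,R6,R9} {R3}
R3-R6 (3): add. Components now {R2,R3,R4,R6,R9}
MST edges: R2-R6, R6-R9, R4-R9, R3-R6; total weight 1+1+2+3 = 7.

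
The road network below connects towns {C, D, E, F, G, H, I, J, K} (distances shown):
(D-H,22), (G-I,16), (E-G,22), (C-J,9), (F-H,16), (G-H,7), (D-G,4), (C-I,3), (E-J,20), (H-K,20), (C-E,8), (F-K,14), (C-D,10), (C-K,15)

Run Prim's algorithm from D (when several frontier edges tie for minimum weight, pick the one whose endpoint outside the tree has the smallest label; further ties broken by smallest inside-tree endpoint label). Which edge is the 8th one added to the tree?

F-K

Grow the tree from D using Prim:
Step 1: frontier [D-G 4, C-D 10, D-H 22] → take D-G (4); add G.
Step 2: frontier [C-D 10, D-H 22, G-H 7, G-I 16, E-G 22] → take G-H (7); add H.
Step 3: frontier [C-D 10, G-I 16, E-G 22, F-H 16, H-K 20] → take C-D (10); add C.
Step 4: frontier [C-I 3, C-E 8, C-J 9, C-K 15, G-I 16, E-G 22, F-H 16, H-K 20] → take C-I (3); add I.
Step 5: frontier [C-E 8, C-J 9, C-K 15, E-G 22, F-H 16, H-K 20] → take C-E (8); add E.
Step 6: frontier [C-J 9, C-K 15, E-J 20, F-H 16, H-K 20] → take C-J (9); add J.
Step 7: frontier [C-K 15, F-H 16, H-K 20] → take C-K (15); add K.
Step 8: frontier [F-H 16, F-K 14] → take F-K (14); add F.
The 8th edge added is F-K.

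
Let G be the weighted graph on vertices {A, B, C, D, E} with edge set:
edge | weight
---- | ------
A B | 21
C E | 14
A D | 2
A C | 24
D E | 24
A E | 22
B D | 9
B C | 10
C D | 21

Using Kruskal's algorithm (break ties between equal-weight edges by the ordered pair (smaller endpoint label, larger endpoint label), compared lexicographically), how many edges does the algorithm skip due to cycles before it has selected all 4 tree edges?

Kruskal: consider edges lightest-first.
A D (2): add. Components now {A,D} {B} {C} {E}
B D (9): add. Components now {A,B,D} {C} {E}
B C (10): add. Components now {A,B,C,D} {E}
C E (14): add. Components now {A,B,C,D,E}
Edges rejected before the tree was complete: 0.

0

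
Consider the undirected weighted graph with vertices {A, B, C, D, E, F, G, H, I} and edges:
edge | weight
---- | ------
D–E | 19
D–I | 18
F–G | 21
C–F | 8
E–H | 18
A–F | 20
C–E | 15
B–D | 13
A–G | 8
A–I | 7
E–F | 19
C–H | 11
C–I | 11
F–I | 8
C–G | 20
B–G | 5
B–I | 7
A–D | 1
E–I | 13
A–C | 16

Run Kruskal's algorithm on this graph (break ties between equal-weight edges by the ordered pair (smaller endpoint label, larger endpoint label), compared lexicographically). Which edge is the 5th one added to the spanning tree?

C-F

Kruskal: consider edges lightest-first.
A–D (1): add — endpoints in different components.
B–G (5): add — endpoints in different components.
A–I (7): add — endpoints in different components.
B–I (7): add — endpoints in different components.
A–G (8): skip — A and G already connected.
C–F (8): add — endpoints in different components.
F–I (8): add — endpoints in different components.
C–H (11): add — endpoints in different components.
C–I (11): skip — C and I already connected.
B–D (13): skip — B and D already connected.
E–I (13): add — endpoints in different components.
The 5th edge added is C–F.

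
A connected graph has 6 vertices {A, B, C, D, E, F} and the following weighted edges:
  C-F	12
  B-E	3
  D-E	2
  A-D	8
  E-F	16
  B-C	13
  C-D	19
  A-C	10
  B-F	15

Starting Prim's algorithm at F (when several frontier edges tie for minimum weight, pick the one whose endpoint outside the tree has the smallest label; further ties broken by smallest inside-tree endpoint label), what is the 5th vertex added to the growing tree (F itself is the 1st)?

E

Prim's algorithm from F:
Step 1: frontier [C-F 12, B-F 15, E-F 16] → take C-F (12); add C.
Step 2: frontier [A-C 10, B-C 13, C-D 19, B-F 15, E-F 16] → take A-C (10); add A.
Step 3: frontier [A-D 8, B-C 13, C-D 19, B-F 15, E-F 16] → take A-D (8); add D.
Step 4: frontier [B-C 13, D-E 2, B-F 15, E-F 16] → take D-E (2); add E.
Step 5: frontier [B-C 13, B-E 3, B-F 15] → take B-E (3); add B.
Vertex order: F, C, A, D, E, B. The 5th vertex is E.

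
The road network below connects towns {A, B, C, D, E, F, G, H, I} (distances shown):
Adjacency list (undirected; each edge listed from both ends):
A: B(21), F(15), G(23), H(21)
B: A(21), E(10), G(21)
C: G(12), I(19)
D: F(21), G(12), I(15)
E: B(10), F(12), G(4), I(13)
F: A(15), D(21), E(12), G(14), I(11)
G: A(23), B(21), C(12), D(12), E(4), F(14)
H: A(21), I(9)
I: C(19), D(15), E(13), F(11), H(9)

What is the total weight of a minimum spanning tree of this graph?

85

Kruskal's algorithm — process edges by increasing weight (ties by edge label):
E–G (4): add — endpoints in different components.
H–I (9): add — endpoints in different components.
B–E (10): add — endpoints in different components.
F–I (11): add — endpoints in different components.
C–G (12): add — endpoints in different components.
D–G (12): add — endpoints in different components.
E–F (12): add — endpoints in different components.
E–I (13): skip — E and I already connected.
F–G (14): skip — F and G already connected.
A–F (15): add — endpoints in different components.
MST edges: E–G, H–I, B–E, F–I, C–G, D–G, E–F, A–F; total weight 4+9+10+11+12+12+12+15 = 85.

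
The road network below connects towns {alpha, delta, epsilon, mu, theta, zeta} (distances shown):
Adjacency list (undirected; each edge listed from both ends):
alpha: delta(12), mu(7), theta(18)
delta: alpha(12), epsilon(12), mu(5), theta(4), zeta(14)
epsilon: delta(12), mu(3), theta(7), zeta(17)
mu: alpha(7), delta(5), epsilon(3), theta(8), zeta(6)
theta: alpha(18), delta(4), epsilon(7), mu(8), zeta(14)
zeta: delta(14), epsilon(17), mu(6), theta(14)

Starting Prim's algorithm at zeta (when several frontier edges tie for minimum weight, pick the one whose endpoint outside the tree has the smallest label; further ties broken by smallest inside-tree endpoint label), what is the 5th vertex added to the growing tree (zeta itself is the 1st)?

theta

Grow the tree from zeta using Prim:
Step 1: frontier [mu–zeta 6, delta–zeta 14, theta–zeta 14, epsilon–zeta 17] → take mu–zeta (6); add mu.
Step 2: frontier [epsilon–mu 3, delta–mu 5, alpha–mu 7, mu–theta 8, delta–zeta 14, theta–zeta 14, epsilon–zeta 17] → take epsilon–mu (3); add epsilon.
Step 3: frontier [epsilon–theta 7, delta–epsilon 12, delta–mu 5, alpha–mu 7, mu–theta 8, delta–zeta 14, theta–zeta 14] → take delta–mu (5); add delta.
Step 4: frontier [delta–theta 4, alpha–delta 12, epsilon–theta 7, alpha–mu 7, mu–theta 8, theta–zeta 14] → take delta–theta (4); add theta.
Step 5: frontier [alpha–delta 12, alpha–mu 7, alpha–theta 18] → take alpha–mu (7); add alpha.
Vertex order: zeta, mu, epsilon, delta, theta, alpha. The 5th vertex is theta.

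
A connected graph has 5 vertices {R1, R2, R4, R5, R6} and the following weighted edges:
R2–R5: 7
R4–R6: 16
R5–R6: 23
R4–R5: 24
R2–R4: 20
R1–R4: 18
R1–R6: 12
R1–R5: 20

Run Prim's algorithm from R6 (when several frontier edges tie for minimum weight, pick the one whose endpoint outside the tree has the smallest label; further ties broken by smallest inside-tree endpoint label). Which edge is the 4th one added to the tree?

R2-R5

Grow the tree from R6 using Prim:
Step 1: cheapest edge leaving the tree is R1–R6 (12); add R1.
Step 2: cheapest edge leaving the tree is R4–R6 (16); add R4.
Step 3: cheapest edge leaving the tree is R2–R4 (20); add R2.
Step 4: cheapest edge leaving the tree is R2–R5 (7); add R5.
The 4th edge added is R2–R5.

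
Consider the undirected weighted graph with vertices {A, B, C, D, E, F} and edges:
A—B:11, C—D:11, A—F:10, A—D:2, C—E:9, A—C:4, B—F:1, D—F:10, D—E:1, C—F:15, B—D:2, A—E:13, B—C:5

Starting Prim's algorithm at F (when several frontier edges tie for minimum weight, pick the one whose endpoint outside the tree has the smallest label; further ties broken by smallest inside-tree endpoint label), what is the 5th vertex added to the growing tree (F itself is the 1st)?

Grow the tree from F using Prim:
Step 1: cheapest edge leaving the tree is B—F (1); add B.
Step 2: cheapest edge leaving the tree is B—D (2); add D.
Step 3: cheapest edge leaving the tree is D—E (1); add E.
Step 4: cheapest edge leaving the tree is A—D (2); add A.
Step 5: cheapest edge leaving the tree is A—C (4); add C.
Vertex order: F, B, D, E, A, C. The 5th vertex is A.

A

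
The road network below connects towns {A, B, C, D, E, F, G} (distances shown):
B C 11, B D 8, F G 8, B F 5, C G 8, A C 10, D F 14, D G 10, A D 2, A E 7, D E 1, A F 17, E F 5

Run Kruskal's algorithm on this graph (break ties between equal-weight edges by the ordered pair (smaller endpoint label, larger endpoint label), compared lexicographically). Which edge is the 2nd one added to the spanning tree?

A-D

Kruskal's algorithm — process edges by increasing weight (ties by edge label):
D E (1): add — endpoints in different components.
A D (2): add — endpoints in different components.
B F (5): add — endpoints in different components.
E F (5): add — endpoints in different components.
A E (7): skip — A and E already connected.
B D (8): skip — B and D already connected.
C G (8): add — endpoints in different components.
F G (8): add — endpoints in different components.
The 2nd edge added is A D.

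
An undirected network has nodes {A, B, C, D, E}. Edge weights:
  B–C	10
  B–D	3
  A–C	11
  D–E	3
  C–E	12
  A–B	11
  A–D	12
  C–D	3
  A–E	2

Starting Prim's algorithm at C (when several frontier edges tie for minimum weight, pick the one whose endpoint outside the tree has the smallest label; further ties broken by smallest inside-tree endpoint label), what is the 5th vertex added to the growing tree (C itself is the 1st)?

A

Grow the tree from C using Prim:
Step 1: frontier [C–D 3, B–C 10, A–C 11, C–E 12] → take C–D (3); add D.
Step 2: frontier [B–C 10, A–C 11, C–E 12, B–D 3, D–E 3, A–D 12] → take B–D (3); add B.
Step 3: frontier [A–B 11, A–C 11, C–E 12, D–E 3, A–D 12] → take D–E (3); add E.
Step 4: frontier [A–B 11, A–C 11, A–D 12, A–E 2] → take A–E (2); add A.
Vertex order: C, D, B, E, A. The 5th vertex is A.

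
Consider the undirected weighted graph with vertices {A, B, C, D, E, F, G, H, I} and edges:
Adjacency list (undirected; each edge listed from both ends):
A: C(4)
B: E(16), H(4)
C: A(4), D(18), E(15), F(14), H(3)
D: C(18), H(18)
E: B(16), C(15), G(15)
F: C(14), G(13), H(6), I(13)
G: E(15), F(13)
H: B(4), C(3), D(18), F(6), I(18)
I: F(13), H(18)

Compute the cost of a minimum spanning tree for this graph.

Sort edges by weight, then run Kruskal:
C–H (3): add — endpoints in different components.
A–C (4): add — endpoints in different components.
B–H (4): add — endpoints in different components.
F–H (6): add — endpoints in different components.
F–G (13): add — endpoints in different components.
F–I (13): add — endpoints in different components.
C–F (14): skip — C and F already connected.
C–E (15): add — endpoints in different components.
E–G (15): skip — E and G already connected.
B–E (16): skip — B and E already connected.
C–D (18): add — endpoints in different components.
MST edges: C–H, A–C, B–H, F–H, F–G, F–I, C–E, C–D; total weight 3+4+4+6+13+13+15+18 = 76.

76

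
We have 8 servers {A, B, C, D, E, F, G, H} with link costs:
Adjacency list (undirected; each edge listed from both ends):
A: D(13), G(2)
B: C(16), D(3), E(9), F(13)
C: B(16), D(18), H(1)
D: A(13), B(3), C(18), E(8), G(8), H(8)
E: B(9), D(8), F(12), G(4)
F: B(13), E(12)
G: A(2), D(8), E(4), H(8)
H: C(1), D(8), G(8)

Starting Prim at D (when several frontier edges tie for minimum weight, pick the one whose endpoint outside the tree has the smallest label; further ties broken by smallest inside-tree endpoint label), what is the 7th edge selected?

Prim's algorithm from D:
Step 1: cheapest edge leaving the tree is B—D (3); add B.
Step 2: cheapest edge leaving the tree is D—E (8); add E.
Step 3: cheapest edge leaving the tree is E—G (4); add G.
Step 4: cheapest edge leaving the tree is A—G (2); add A.
Step 5: cheapest edge leaving the tree is D—H (8); add H.
Step 6: cheapest edge leaving the tree is C—H (1); add C.
Step 7: cheapest edge leaving the tree is E—F (12); add F.
The 7th edge added is E—F.

E-F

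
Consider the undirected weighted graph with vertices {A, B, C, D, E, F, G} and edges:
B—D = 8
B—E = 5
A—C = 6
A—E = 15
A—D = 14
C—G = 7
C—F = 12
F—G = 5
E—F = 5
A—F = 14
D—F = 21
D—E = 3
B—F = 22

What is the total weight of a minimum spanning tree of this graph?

Kruskal: consider edges lightest-first.
D—E (3): add — endpoints in different components.
B—E (5): add — endpoints in different components.
E—F (5): add — endpoints in different components.
F—G (5): add — endpoints in different components.
A—C (6): add — endpoints in different components.
C—G (7): add — endpoints in different components.
MST edges: D—E, B—E, E—F, F—G, A—C, C—G; total weight 3+5+5+5+6+7 = 31.

31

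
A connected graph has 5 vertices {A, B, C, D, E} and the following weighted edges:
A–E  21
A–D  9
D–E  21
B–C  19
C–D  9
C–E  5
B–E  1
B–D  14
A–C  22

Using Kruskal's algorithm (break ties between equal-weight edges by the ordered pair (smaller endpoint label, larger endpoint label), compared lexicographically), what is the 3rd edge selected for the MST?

A-D

Sort edges by weight, then run Kruskal:
B–E (1): add. Components now {A} {B,E} {C} {D}
C–E (5): add. Components now {A} {B,C,E} {D}
A–D (9): add. Components now {A,D} {B,C,E}
C–D (9): add. Components now {A,B,C,D,E}
The 3rd edge added is A–D.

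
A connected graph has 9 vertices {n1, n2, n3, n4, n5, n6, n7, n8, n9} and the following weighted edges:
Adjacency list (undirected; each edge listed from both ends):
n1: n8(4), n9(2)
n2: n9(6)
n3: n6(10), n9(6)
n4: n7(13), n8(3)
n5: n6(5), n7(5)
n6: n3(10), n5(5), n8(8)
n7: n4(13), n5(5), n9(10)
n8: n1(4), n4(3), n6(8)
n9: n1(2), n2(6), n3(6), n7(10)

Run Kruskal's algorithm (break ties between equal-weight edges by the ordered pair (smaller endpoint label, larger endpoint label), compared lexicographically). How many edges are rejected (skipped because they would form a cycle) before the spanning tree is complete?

0

Sort edges by weight, then run Kruskal:
n1-n9 (2): add — endpoints in different components.
n4-n8 (3): add — endpoints in different components.
n1-n8 (4): add — endpoints in different components.
n5-n6 (5): add — endpoints in different components.
n5-n7 (5): add — endpoints in different components.
n2-n9 (6): add — endpoints in different components.
n3-n9 (6): add — endpoints in different components.
n6-n8 (8): add — endpoints in different components.
Edges rejected before the tree was complete: 0.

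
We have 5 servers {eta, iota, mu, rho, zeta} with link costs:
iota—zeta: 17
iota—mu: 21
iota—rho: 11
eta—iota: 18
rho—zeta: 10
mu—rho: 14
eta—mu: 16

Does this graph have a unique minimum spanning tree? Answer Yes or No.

Yes

Kruskal's algorithm — process edges by increasing weight (ties by edge label):
rho—zeta (10): add. Components now {mu} {iota} {rho,zeta} {eta}
iota—rho (11): add. Components now {mu} {iota,rho,zeta} {eta}
mu—rho (14): add. Components now {iota,mu,rho,zeta} {eta}
eta—mu (16): add. Components now {eta,iota,mu,rho,zeta}
Every non-tree edge has weight strictly greater than the heaviest edge on the tree path between its endpoints, so the MST is unique.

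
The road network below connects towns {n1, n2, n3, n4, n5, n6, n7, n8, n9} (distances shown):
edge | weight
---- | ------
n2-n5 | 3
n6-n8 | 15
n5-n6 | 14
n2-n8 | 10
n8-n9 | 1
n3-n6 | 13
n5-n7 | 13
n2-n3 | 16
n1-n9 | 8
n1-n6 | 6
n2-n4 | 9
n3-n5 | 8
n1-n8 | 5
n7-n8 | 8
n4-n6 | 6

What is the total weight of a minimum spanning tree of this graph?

46

Kruskal's algorithm — process edges by increasing weight (ties by edge label):
n8-n9 (1): add — endpoints in different components.
n2-n5 (3): add — endpoints in different components.
n1-n8 (5): add — endpoints in different components.
n1-n6 (6): add — endpoints in different components.
n4-n6 (6): add — endpoints in different components.
n1-n9 (8): skip — n9 and n1 already connected.
n3-n5 (8): add — endpoints in different components.
n7-n8 (8): add — endpoints in different components.
n2-n4 (9): add — endpoints in different components.
MST edges: n8-n9, n2-n5, n1-n8, n1-n6, n4-n6, n3-n5, n7-n8, n2-n4; total weight 1+3+5+6+6+8+8+9 = 46.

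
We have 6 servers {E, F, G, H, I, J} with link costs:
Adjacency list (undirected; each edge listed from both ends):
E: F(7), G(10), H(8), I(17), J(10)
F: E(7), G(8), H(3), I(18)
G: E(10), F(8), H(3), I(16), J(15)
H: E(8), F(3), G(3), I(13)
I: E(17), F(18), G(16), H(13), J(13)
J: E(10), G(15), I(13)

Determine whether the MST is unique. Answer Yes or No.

Sort edges by weight, then run Kruskal:
F—H (3): add — endpoints in different components.
G—H (3): add — endpoints in different components.
E—F (7): add — endpoints in different components.
E—H (8): skip — E and H already connected.
F—G (8): skip — F and G already connected.
E—G (10): skip — E and G already connected.
E—J (10): add — endpoints in different components.
H—I (13): add — endpoints in different components.
Non-tree edge I—J has weight 13, equal to the heaviest edge on its tree cycle — swapping gives another MST of the same weight. Not unique.

No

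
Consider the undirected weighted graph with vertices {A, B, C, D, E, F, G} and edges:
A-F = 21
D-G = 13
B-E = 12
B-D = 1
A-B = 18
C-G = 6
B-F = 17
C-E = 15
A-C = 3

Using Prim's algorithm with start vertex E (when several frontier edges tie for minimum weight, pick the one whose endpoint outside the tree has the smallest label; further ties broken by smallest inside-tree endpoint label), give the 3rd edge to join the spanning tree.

Prim's algorithm from E:
Step 1: cheapest edge leaving the tree is B-E (12); add B.
Step 2: cheapest edge leaving the tree is B-D (1); add D.
Step 3: cheapest edge leaving the tree is D-G (13); add G.
Step 4: cheapest edge leaving the tree is C-G (6); add C.
Step 5: cheapest edge leaving the tree is A-C (3); add A.
Step 6: cheapest edge leaving the tree is B-F (17); add F.
The 3rd edge added is D-G.

D-G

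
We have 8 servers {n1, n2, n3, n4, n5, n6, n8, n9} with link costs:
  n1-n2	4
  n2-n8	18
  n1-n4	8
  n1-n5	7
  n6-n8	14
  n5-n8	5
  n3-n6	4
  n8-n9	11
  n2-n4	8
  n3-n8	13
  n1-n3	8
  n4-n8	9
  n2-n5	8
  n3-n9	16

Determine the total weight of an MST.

Kruskal's algorithm — process edges by increasing weight (ties by edge label):
n1-n2 (4): add — endpoints in different components.
n3-n6 (4): add — endpoints in different components.
n5-n8 (5): add — endpoints in different components.
n1-n5 (7): add — endpoints in different components.
n1-n3 (8): add — endpoints in different components.
n1-n4 (8): add — endpoints in different components.
n2-n4 (8): skip — n2 and n4 already connected.
n2-n5 (8): skip — n2 and n5 already connected.
n4-n8 (9): skip — n8 and n4 already connected.
n8-n9 (11): add — endpoints in different components.
MST edges: n1-n2, n3-n6, n5-n8, n1-n5, n1-n3, n1-n4, n8-n9; total weight 4+4+5+7+8+8+11 = 47.

47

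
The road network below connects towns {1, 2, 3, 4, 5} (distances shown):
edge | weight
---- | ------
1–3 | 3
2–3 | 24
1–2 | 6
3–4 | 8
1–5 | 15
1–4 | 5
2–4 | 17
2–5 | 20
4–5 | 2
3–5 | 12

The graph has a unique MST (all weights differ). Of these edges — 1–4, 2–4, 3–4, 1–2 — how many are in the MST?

Sort edges by weight, then run Kruskal:
4–5 (2): add. Components now {1} {2} {3} {4,5}
1–3 (3): add. Components now {1,3} {2} {4,5}
1–4 (5): add. Components now {1,3,4,5} {2}
1–2 (6): add. Components now {1,2,3,4,5}
MST edge set: {4–5, 1–3, 1–4, 1–2}.
Of the listed edges, {1–4, 1–2} are in the MST → 2.

2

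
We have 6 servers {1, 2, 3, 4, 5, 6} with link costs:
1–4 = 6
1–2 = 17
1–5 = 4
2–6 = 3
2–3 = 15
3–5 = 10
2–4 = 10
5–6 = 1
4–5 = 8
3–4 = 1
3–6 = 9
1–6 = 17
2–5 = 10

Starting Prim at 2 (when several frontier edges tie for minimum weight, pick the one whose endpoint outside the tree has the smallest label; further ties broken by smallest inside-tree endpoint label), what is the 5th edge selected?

Prim, starting at 2.
Step 1: frontier [2–6 3, 2–4 10, 2–5 10, 2–3 15, 1–2 17] → take 2–6 (3); add 6.
Step 2: frontier [2–4 10, 2–5 10, 2–3 15, 1–2 17, 5–6 1, 3–6 9, 1–6 17] → take 5–6 (1); add 5.
Step 3: frontier [2–4 10, 2–3 15, 1–2 17, 1–5 4, 4–5 8, 3–5 10, 3–6 9, 1–6 17] → take 1–5 (4); add 1.
Step 4: frontier [1–4 6, 2–4 10, 2–3 15, 4–5 8, 3–5 10, 3–6 9] → take 1–4 (6); add 4.
Step 5: frontier [2–3 15, 3–4 1, 3–5 10, 3–6 9] → take 3–4 (1); add 3.
The 5th edge added is 3–4.

3-4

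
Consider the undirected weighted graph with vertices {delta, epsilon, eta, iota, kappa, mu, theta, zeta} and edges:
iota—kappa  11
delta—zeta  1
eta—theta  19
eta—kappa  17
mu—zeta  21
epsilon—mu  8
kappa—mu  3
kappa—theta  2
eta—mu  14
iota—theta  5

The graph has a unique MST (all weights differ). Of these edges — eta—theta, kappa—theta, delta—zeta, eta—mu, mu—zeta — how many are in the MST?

4

Kruskal: consider edges lightest-first.
delta—zeta (1): add — endpoints in different components.
kappa—theta (2): add — endpoints in different components.
kappa—mu (3): add — endpoints in different components.
iota—theta (5): add — endpoints in different components.
epsilon—mu (8): add — endpoints in different components.
iota—kappa (11): skip — kappa and iota already connected.
eta—mu (14): add — endpoints in different components.
eta—kappa (17): skip — kappa and eta already connected.
eta—theta (19): skip — theta and eta already connected.
mu—zeta (21): add — endpoints in different components.
MST edge set: {delta—zeta, kappa—theta, kappa—mu, iota—theta, epsilon—mu, eta—mu, mu—zeta}.
Of the listed edges, {kappa—theta, delta—zeta, eta—mu, mu—zeta} are in the MST → 4.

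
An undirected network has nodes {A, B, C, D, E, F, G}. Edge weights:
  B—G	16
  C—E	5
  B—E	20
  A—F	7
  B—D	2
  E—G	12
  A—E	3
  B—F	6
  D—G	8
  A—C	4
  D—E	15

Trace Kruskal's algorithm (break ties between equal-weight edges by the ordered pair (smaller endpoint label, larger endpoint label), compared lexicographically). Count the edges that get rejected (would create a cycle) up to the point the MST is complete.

Sort edges by weight, then run Kruskal:
B—D (2): add. Components now {A} {B,D} {C} {E} {F} {G}
A—E (3): add. Components now {A,E} {B,D} {C} {F} {G}
A—C (4): add. Components now {A,C,E} {B,D} {F} {G}
C—E (5): skip — C and E already connected.
B—F (6): add. Components now {A,C,E} {B,D,F} {G}
A—F (7): add. Components now {A,B,C,D,E,F} {G}
D—G (8): add. Components now {A,B,C,D,E,F,G}
Edges rejected before the tree was complete: 1.

1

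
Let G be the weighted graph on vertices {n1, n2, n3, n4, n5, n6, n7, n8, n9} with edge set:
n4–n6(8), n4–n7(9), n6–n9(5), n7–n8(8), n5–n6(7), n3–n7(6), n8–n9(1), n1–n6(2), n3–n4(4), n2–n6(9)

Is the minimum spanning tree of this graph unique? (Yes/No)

No

Sort edges by weight, then run Kruskal:
n8–n9 (1): add — endpoints in different components.
n1–n6 (2): add — endpoints in different components.
n3–n4 (4): add — endpoints in different components.
n6–n9 (5): add — endpoints in different components.
n3–n7 (6): add — endpoints in different components.
n5–n6 (7): add — endpoints in different components.
n4–n6 (8): add — endpoints in different components.
n7–n8 (8): skip — n7 and n8 already connected.
n2–n6 (9): add — endpoints in different components.
Non-tree edge n7–n8 has weight 8, equal to the heaviest edge on its tree cycle — swapping gives another MST of the same weight. Not unique.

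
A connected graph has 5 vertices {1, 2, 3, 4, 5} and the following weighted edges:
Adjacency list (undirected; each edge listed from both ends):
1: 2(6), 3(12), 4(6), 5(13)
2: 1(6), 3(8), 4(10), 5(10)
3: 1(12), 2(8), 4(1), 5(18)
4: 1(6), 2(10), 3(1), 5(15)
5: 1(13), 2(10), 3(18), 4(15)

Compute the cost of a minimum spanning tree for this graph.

Kruskal: consider edges lightest-first.
3–4 (1): add. Components now {1} {2} {3,4} {5}
1–2 (6): add. Components now {1,2} {3,4} {5}
1–4 (6): add. Components now {1,2,3,4} {5}
2–3 (8): skip — 2 and 3 already connected.
2–4 (10): skip — 2 and 4 already connected.
2–5 (10): add. Components now {1,2,3,4,5}
MST edges: 3–4, 1–2, 1–4, 2–5; total weight 1+6+6+10 = 23.

23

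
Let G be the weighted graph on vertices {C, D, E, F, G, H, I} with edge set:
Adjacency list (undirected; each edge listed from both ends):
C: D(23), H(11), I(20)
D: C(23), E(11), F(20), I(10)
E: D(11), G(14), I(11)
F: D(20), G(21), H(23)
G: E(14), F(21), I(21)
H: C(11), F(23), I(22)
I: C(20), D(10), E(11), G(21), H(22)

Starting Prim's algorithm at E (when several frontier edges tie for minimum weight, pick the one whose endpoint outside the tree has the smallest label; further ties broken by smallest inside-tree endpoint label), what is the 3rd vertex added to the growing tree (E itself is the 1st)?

Grow the tree from E using Prim:
Step 1: frontier [D-E 11, E-I 11, E-G 14] → take D-E (11); add D.
Step 2: frontier [D-I 10, D-F 20, C-D 23, E-I 11, E-G 14] → take D-I (10); add I.
Step 3: frontier [D-F 20, C-D 23, E-G 14, C-I 20, G-I 21, H-I 22] → take E-G (14); add G.
Step 4: frontier [D-F 20, C-D 23, F-G 21, C-I 20, H-I 22] → take C-I (20); add C.
Step 5: frontier [C-H 11, D-F 20, F-G 21, H-I 22] → take C-H (11); add H.
Step 6: frontier [D-F 20, F-G 21, F-H 23] → take D-F (20); add F.
Vertex order: E, D, I, G, C, H, F. The 3rd vertex is I.

I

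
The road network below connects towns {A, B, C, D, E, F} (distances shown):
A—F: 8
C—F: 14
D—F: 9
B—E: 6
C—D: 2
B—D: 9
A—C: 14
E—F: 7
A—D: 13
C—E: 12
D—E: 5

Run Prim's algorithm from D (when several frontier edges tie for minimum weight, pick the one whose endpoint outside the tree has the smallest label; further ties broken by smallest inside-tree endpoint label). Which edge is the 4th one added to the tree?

Prim's algorithm from D:
Step 1: cheapest edge leaving the tree is C—D (2); add C.
Step 2: cheapest edge leaving the tree is D—E (5); add E.
Step 3: cheapest edge leaving the tree is B—E (6); add B.
Step 4: cheapest edge leaving the tree is E—F (7); add F.
Step 5: cheapest edge leaving the tree is A—F (8); add A.
The 4th edge added is E—F.

E-F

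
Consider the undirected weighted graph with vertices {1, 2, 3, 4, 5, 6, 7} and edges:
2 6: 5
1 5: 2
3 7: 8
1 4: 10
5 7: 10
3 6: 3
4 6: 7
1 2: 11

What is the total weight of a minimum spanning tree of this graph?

Sort edges by weight, then run Kruskal:
1 5 (2): add. Components now {1,5} {2} {3} {4} {6} {7}
3 6 (3): add. Components now {1,5} {2} {3,6} {4} {7}
2 6 (5): add. Components now {1,5} {2,3,6} {4} {7}
4 6 (7): add. Components now {1,5} {2,3,4,6} {7}
3 7 (8): add. Components now {1,5} {2,3,4,6,7}
1 4 (10): add. Components now {1,2,3,4,5,6,7}
MST edges: 1 5, 3 6, 2 6, 4 6, 3 7, 1 4; total weight 2+3+5+7+8+10 = 35.

35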